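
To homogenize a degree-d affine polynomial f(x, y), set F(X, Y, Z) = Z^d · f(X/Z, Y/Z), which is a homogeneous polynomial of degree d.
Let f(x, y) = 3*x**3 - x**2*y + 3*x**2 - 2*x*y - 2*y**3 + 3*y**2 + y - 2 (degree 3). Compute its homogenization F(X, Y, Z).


F(X, Y, Z) = 3*X**3 - X**2*Y + 3*X**2*Z - 2*X*Y*Z - 2*Y**3 + 3*Y**2*Z + Y*Z**2 - 2*Z**3

deg(f) = 3.
Substitute x = X/Z, y = Y/Z into f, then multiply by Z^3.
  monomial 3·x^3·y^0 ↦ 3·X^3·Y^0·Z^0.
  monomial -1·x^2·y^1 ↦ -1·X^2·Y^1·Z^0.
  monomial 3·x^2·y^0 ↦ 3·X^2·Y^0·Z^1.
  monomial -2·x^1·y^1 ↦ -2·X^1·Y^1·Z^1.
  monomial -2·x^0·y^3 ↦ -2·X^0·Y^3·Z^0.
  monomial 3·x^0·y^2 ↦ 3·X^0·Y^2·Z^1.
  monomial 1·x^0·y^1 ↦ 1·X^0·Y^1·Z^2.
  monomial -2·x^0·y^0 ↦ -2·X^0·Y^0·Z^3.
Collecting: F(X, Y, Z) = 3*X**3 - X**2*Y + 3*X**2*Z - 2*X*Y*Z - 2*Y**3 + 3*Y**2*Z + Y*Z**2 - 2*Z**3.


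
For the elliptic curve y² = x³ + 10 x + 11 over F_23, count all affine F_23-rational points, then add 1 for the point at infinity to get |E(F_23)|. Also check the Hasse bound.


Affine points = {(2, 4), (2, 19), (4, 0), (5, 5), (5, 18), (9, 5), (9, 18), (11, 7), (11, 16), (16, 9), (16, 14), (20, 0), (21, 11), (21, 12), (22, 0)}; affine count = 15; |E(F_23)| = 16.

Discriminant check: Δ ∝ 4a³ + 27b² = 4·10³ + 27·11² = 4·1000 + 27·121 ≡ 22 (mod 23). Nonzero ⇒ E is nonsingular.
For each x ∈ F_23, compute rhs = x³ + 10·x + 11 mod 23, then count y ∈ F_23 with y² ≡ rhs.
  x = 0: rhs = 11, matching y values: none (0 points).
  x = 1: rhs = 22, matching y values: none (0 points).
  x = 2: rhs = 16, matching y values: 4, 19 (2 points).
  x = 3: rhs = 22, matching y values: none (0 points).
  x = 4: rhs = 0, matching y values: 0 (1 points).
  x = 5: rhs = 2, matching y values: 5, 18 (2 points).
  x = 6: rhs = 11, matching y values: none (0 points).
  x = 7: rhs = 10, matching y values: none (0 points).
  x = 8: rhs = 5, matching y values: none (0 points).
  x = 9: rhs = 2, matching y values: 5, 18 (2 points).
  x = 10: rhs = 7, matching y values: none (0 points).
  x = 11: rhs = 3, matching y values: 7, 16 (2 points).
  x = 12: rhs = 19, matching y values: none (0 points).
  x = 13: rhs = 15, matching y values: none (0 points).
  x = 14: rhs = 20, matching y values: none (0 points).
  x = 15: rhs = 17, matching y values: none (0 points).
  x = 16: rhs = 12, matching y values: 9, 14 (2 points).
  x = 17: rhs = 11, matching y values: none (0 points).
  x = 18: rhs = 20, matching y values: none (0 points).
  x = 19: rhs = 22, matching y values: none (0 points).
  x = 20: rhs = 0, matching y values: 0 (1 points).
  x = 21: rhs = 6, matching y values: 11, 12 (2 points).
  x = 22: rhs = 0, matching y values: 0 (1 points).
Total affine count: 15.
Full point count |E(F_23)| = 15 + 1 = 16.
Hasse bound: |16 − (23+1)| = |-8| = 8 ≤ 2√23 ≈ 9.5917 ✓.


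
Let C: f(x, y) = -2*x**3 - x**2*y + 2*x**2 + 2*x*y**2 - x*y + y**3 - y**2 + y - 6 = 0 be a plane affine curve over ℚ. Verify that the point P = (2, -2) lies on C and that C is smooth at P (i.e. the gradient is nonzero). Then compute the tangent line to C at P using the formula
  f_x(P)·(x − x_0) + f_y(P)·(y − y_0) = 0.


Tangent line at P: 2*x - 5*y - 14 = 0.

Step 1: f(2, -2) = 0, so P lies on C.
Step 2: partial derivatives
  f_x(x, y) = -6*x**2 - 2*x*y + 4*x + 2*y**2 - y, f_y(x, y) = -x**2 + 4*x*y - x + 3*y**2 - 2*y + 1.
  f_x(P) = 2, f_y(P) = -5 (gradient nonzero, so P is smooth).
Step 3: tangent line at P: 2·(x − 2) + -5·(y − -2) = 0.
Expanding: 2*x - 5*y - 14 = 0.


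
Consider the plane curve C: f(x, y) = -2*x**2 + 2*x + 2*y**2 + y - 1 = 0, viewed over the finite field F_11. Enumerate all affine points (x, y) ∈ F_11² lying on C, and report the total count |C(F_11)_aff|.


Affine F_11-points: {(0, 6), (0, 10), (1, 6), (1, 10), (4, 1), (4, 4), (6, 7), (6, 9), (8, 1), (8, 4)}; count = 10.

For each of the 121 pairs (x, y) ∈ F_11², evaluate f(x, y) mod 11. Record the zeros.
  x = 0: [0↦10, 1↦2, 2↦9, 3↦9, 4↦2, 5↦10, 6↦0, 7↦5, 8↦3, 9↦5, 10↦0]  zeros at y ∈ {6, 10}
  x = 1: [0↦10, 1↦2, 2↦9, 3↦9, 4↦2, 5↦10, 6↦0, 7↦5, 8↦3, 9↦5, 10↦0]  zeros at y ∈ {6, 10}
  x = 2: [0↦6, 1↦9, 2↦5, 3↦5, 4↦9, 5↦6, 6↦7, 7↦1, 8↦10, 9↦1, 10↦7]  zeros at y ∈ ∅
  x = 3: [0↦9, 1↦1, 2↦8, 3↦8, 4↦1, 5↦9, 6↦10, 7↦4, 8↦2, 9↦4, 10↦10]  zeros at y ∈ ∅
  x = 4: [0↦8, 1↦0, 2↦7, 3↦7, 4↦0, 5↦8, 6↦9, 7↦3, 8↦1, 9↦3, 10↦9]  zeros at y ∈ {1, 4}
  x = 5: [0↦3, 1↦6, 2↦2, 3↦2, 4↦6, 5↦3, 6↦4, 7↦9, 8↦7, 9↦9, 10↦4]  zeros at y ∈ ∅
  x = 6: [0↦5, 1↦8, 2↦4, 3↦4, 4↦8, 5↦5, 6↦6, 7↦0, 8↦9, 9↦0, 10↦6]  zeros at y ∈ {7, 9}
  x = 7: [0↦3, 1↦6, 2↦2, 3↦2, 4↦6, 5↦3, 6↦4, 7↦9, 8↦7, 9↦9, 10↦4]  zeros at y ∈ ∅
  x = 8: [0↦8, 1↦0, 2↦7, 3↦7, 4↦0, 5↦8, 6↦9, 7↦3, 8↦1, 9↦3, 10↦9]  zeros at y ∈ {1, 4}
  x = 9: [0↦9, 1↦1, 2↦8, 3↦8, 4↦1, 5↦9, 6↦10, 7↦4, 8↦2, 9↦4, 10↦10]  zeros at y ∈ ∅
  x = 10: [0↦6, 1↦9, 2↦5, 3↦5, 4↦9, 5↦6, 6↦7, 7↦1, 8↦10, 9↦1, 10↦7]  zeros at y ∈ ∅
Collecting zeros: affine points = {(0, 6), (0, 10), (1, 6), (1, 10), (4, 1), (4, 4), (6, 7), (6, 9), (8, 1), (8, 4)}.
Total count |C(F_11)_aff| = 10.


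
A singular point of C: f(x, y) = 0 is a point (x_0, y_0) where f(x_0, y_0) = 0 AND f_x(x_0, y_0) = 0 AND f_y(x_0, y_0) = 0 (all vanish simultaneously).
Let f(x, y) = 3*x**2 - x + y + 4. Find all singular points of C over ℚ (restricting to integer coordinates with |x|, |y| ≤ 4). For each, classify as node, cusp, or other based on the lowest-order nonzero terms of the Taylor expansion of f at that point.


No singular points in the scanned grid; C is smooth there.

Compute partial derivatives:
  f_x = 6*x - 1.
  f_y = 1.
f_y = 1 is a nonzero constant, so f_y never vanishes: no point (x, y) can satisfy f = f_x = f_y = 0. In particular no (x, y) ∈ {−4, ..., 4}² is singular; the curve is smooth.


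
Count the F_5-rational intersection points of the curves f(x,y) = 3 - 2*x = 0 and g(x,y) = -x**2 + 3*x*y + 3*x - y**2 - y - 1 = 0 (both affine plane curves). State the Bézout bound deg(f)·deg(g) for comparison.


Common zeros: {(4, 0), (4, 1)}; count = 2; Bézout bound = 2.

deg(f) = 1, deg(g) = 2, so Bézout bound = 2.
Scan x ∈ F_5. For each x, list the y ∈ F_5 with f(x, y) ≡ 0 and those with g(x, y) ≡ 0 (mod 5); the common zeros in that column are the intersection.
  x = 0: f ≡ 0 at y ∈ ∅; g ≡ 0 at y ∈ ∅; common: ∅.
  x = 1: f ≡ 0 at y ∈ ∅; g ≡ 0 at y ∈ ∅; common: ∅.
  x = 2: f ≡ 0 at y ∈ ∅; g ≡ 0 at y ∈ {1, 4}; common: ∅.
  x = 3: f ≡ 0 at y ∈ ∅; g ≡ 0 at y ∈ {4}; common: ∅.
  x = 4: f ≡ 0 at y ∈ {0, 1, 2, 3, 4}; g ≡ 0 at y ∈ {0, 1}; common: {0, 1}.
Collecting: common zeros = {(4, 0), (4, 1)}, so the count is 2.
Comparison with the Bézout bound: 2 ≤ 2 = deg(f)·deg(g), as expected for curves with no common component (the bound is attained).


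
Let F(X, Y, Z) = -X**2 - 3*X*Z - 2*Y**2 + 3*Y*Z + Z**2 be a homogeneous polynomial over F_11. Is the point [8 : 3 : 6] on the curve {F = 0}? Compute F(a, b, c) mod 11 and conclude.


F(8,3,6) ≡ 7 (mod 11); P is NOT on the curve.

Evaluate F(8, 3, 6) term-by-term (mod 11).
  -X**2 ↦ -1·64·1·1 = -64
  -3*X*Z ↦ -3·8·1·6 = -144
  -2*Y**2 ↦ -2·1·9·1 = -18
  3*Y*Z ↦ 3·1·3·6 = 54
  Z**2 ↦ 1·1·1·36 = 36
Sum: F(8, 3, 6) = (-64) + (-144) + (-18) + (54) + (36) = -136.
Reducing mod 11: -136 ≡ 7 (mod 11).
Since F(a, b, c) ≡ 7 ≠ 0 (mod 11), P does NOT lie on the curve.


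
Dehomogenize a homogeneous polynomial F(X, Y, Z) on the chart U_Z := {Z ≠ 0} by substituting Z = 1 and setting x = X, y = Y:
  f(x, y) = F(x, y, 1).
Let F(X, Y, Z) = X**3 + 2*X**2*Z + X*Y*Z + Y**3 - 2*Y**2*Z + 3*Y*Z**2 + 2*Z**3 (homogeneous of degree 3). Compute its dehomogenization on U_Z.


f(x, y) = x**3 + 2*x**2 + x*y + y**3 - 2*y**2 + 3*y + 2

On U_Z we set Z = 1. Each monomial c·X^i·Y^j·Z^k in F becomes c·x^i·y^j·1^k = c·x^i·y^j.
Substituting Z = 1: F(X, Y, 1) = x**3 + 2*x**2 + x*y + y**3 - 2*y**2 + 3*y + 2.
Note: deg(f) ≤ deg(F) = 3; strict inequality happens when F is divisible by Z (lost terms).


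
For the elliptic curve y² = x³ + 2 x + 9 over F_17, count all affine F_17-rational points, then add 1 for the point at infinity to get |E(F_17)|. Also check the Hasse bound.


Affine points = {(0, 3), (0, 14), (2, 2), (2, 15), (3, 5), (3, 12), (4, 8), (4, 9), (5, 5), (5, 12), (6, 4), (6, 13), (7, 3), (7, 14), (9, 5), (9, 12), (10, 3), (10, 14), (11, 6), (11, 11)}; affine count = 20; |E(F_17)| = 21.

Discriminant check: Δ ∝ 4a³ + 27b² = 4·2³ + 27·9² = 4·8 + 27·81 ≡ 9 (mod 17). Nonzero ⇒ E is nonsingular.
For each x ∈ F_17, compute rhs = x³ + 2·x + 9 mod 17, then count y ∈ F_17 with y² ≡ rhs.
  x = 0: rhs = 9, matching y values: 3, 14 (2 points).
  x = 1: rhs = 12, matching y values: none (0 points).
  x = 2: rhs = 4, matching y values: 2, 15 (2 points).
  x = 3: rhs = 8, matching y values: 5, 12 (2 points).
  x = 4: rhs = 13, matching y values: 8, 9 (2 points).
  x = 5: rhs = 8, matching y values: 5, 12 (2 points).
  x = 6: rhs = 16, matching y values: 4, 13 (2 points).
  x = 7: rhs = 9, matching y values: 3, 14 (2 points).
  x = 8: rhs = 10, matching y values: none (0 points).
  x = 9: rhs = 8, matching y values: 5, 12 (2 points).
  x = 10: rhs = 9, matching y values: 3, 14 (2 points).
  x = 11: rhs = 2, matching y values: 6, 11 (2 points).
  x = 12: rhs = 10, matching y values: none (0 points).
  x = 13: rhs = 5, matching y values: none (0 points).
  x = 14: rhs = 10, matching y values: none (0 points).
  x = 15: rhs = 14, matching y values: none (0 points).
  x = 16: rhs = 6, matching y values: none (0 points).
Total affine count: 20.
Full point count |E(F_17)| = 20 + 1 = 21.
Hasse bound: |21 − (17+1)| = |3| = 3 ≤ 2√17 ≈ 8.2462 ✓.


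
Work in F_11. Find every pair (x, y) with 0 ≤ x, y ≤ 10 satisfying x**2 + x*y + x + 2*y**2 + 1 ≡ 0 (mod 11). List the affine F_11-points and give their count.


Affine F_11-points: {(0, 4), (0, 7), (2, 1), (2, 9), (3, 7), (3, 8), (6, 4), (7, 1), (10, 8), (10, 9)}; count = 10.

For each of the 121 pairs (x, y) ∈ F_11², evaluate f(x, y) mod 11. Record the zeros.
  x = 0: [0↦1, 1↦3, 2↦9, 3↦8, 4↦0, 5↦7, 6↦7, 7↦0, 8↦8, 9↦9, 10↦3]  zeros at y ∈ {4, 7}
  x = 1: [0↦3, 1↦6, 2↦2, 3↦2, 4↦6, 5↦3, 6↦4, 7↦9, 8↦7, 9↦9, 10↦4]  zeros at y ∈ ∅
  x = 2: [0↦7, 1↦0, 2↦8, 3↦9, 4↦3, 5↦1, 6↦3, 7↦9, 8↦8, 9↦0, 10↦7]  zeros at y ∈ {1, 9}
  x = 3: [0↦2, 1↦7, 2↦5, 3↦7, 4↦2, 5↦1, 6↦4, 7↦0, 8↦0, 9↦4, 10↦1]  zeros at y ∈ {7, 8}
  x = 4: [0↦10, 1↦5, 2↦4, 3↦7, 4↦3, 5↦3, 6↦7, 7↦4, 8↦5, 9↦10, 10↦8]  zeros at y ∈ ∅
  x = 5: [0↦9, 1↦5, 2↦5, 3↦9, 4↦6, 5↦7, 6↦1, 7↦10, 8↦1, 9↦7, 10↦6]  zeros at y ∈ ∅
  x = 6: [0↦10, 1↦7, 2↦8, 3↦2, 4↦0, 5↦2, 6↦8, 7↦7, 8↦10, 9↦6, 10↦6]  zeros at y ∈ {4}
  x = 7: [0↦2, 1↦0, 2↦2, 3↦8, 4↦7, 5↦10, 6↦6, 7↦6, 8↦10, 9↦7, 10↦8]  zeros at y ∈ {1}
  x = 8: [0↦7, 1↦6, 2↦9, 3↦5, 4↦5, 5↦9, 6↦6, 7↦7, 8↦1, 9↦10, 10↦1]  zeros at y ∈ ∅
  x = 9: [0↦3, 1↦3, 2↦7, 3↦4, 4↦5, 5↦10, 6↦8, 7↦10, 8↦5, 9↦4, 10↦7]  zeros at y ∈ ∅
  x = 10: [0↦1, 1↦2, 2↦7, 3↦5, 4↦7, 5↦2, 6↦1, 7↦4, 8↦0, 9↦0, 10↦4]  zeros at y ∈ {8, 9}
Collecting zeros: affine points = {(0, 4), (0, 7), (2, 1), (2, 9), (3, 7), (3, 8), (6, 4), (7, 1), (10, 8), (10, 9)}.
Total count |C(F_11)_aff| = 10.


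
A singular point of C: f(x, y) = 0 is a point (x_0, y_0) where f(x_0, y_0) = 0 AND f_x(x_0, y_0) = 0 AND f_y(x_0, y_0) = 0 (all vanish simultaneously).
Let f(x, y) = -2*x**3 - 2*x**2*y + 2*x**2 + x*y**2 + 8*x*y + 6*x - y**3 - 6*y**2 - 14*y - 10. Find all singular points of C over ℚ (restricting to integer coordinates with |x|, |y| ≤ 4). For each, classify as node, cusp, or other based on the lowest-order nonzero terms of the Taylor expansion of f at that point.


Singular points: {(1, -2)}; classification: cusp.

Compute partial derivatives:
  f_x = -6*x**2 - 4*x*y + 4*x + y**2 + 8*y + 6.
  f_y = -2*x**2 + 2*x*y + 8*x - 3*y**2 - 12*y - 14.
Scan x_0 ∈ {−4, ..., 4}. For each x_0, f_y(x_0, y) is a polynomial in y; find its integer roots y ∈ {−4, ..., 4}, then test f_x and f at those candidates.
  x = -4: f_y(-4, y) = -3*y**2 - 20*y - 78; no integer root y with |y| ≤ 4.
  x = -3: f_y(-3, y) = -3*y**2 - 18*y - 56; no integer root y with |y| ≤ 4.
  x = -2: f_y(-2, y) = -3*y**2 - 16*y - 38; no integer root y with |y| ≤ 4.
  x = -1: f_y(-1, y) = -3*y**2 - 14*y - 24; no integer root y with |y| ≤ 4.
  x = 0: f_y(0, y) = -3*y**2 - 12*y - 14; no integer root y with |y| ≤ 4.
  x = 1: f_y(1, y) = -3*y**2 - 10*y - 8; vanishes at y ∈ {-2}. (1, -2): f_x = 0, f = 0 — SINGULAR.
  x = 2: f_y(2, y) = -3*y**2 - 8*y - 6; no integer root y with |y| ≤ 4.
  x = 3: f_y(3, y) = -3*y**2 - 6*y - 8; no integer root y with |y| ≤ 4.
  x = 4: f_y(4, y) = -3*y**2 - 4*y - 14; no integer root y with |y| ≤ 4.
Only singular point on the grid: (1, -2).
Classify: substitute x = 1 + u, y = -2 + v and expand: f = -2*u**3 - 2*u**2*v + u*v**2 - v**3 + v**2.
No constant or linear terms (consistent with a singular point). Quadratic part: v**2. Cubic part: -2*u**3 - 2*u**2*v + u*v**2 - v**3.
The quadratic part v**2 is a perfect square, so there is a single (double) tangent line v = 0, i.e. y = -2. Restricting the cubic part to that line (v = 0) leaves -2*u**3 ≠ 0, so f is not divisible by v and the branch is v² ≈ 2*u**3 to lowest order — this is a cusp.
Classification: cusp.


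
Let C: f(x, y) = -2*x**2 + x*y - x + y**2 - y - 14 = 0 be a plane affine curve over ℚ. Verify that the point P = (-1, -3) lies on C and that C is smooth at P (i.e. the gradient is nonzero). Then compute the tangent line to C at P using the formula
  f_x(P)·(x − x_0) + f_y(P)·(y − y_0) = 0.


Tangent line at P: -8*y - 24 = 0.

Step 1: f(-1, -3) = 0, so P lies on C.
Step 2: partial derivatives
  f_x(x, y) = -4*x + y - 1, f_y(x, y) = x + 2*y - 1.
  f_x(P) = 0, f_y(P) = -8 (gradient nonzero, so P is smooth).
Step 3: tangent line at P: 0·(x − -1) + -8·(y − -3) = 0.
Expanding: -8*y - 24 = 0.


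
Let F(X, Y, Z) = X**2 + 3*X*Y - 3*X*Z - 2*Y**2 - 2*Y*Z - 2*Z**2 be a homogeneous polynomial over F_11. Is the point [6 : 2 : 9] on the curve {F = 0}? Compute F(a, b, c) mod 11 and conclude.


F(6,2,9) ≡ 1 (mod 11); P is NOT on the curve.

Evaluate F(6, 2, 9) term-by-term (mod 11).
  X**2 ↦ 1·36·1·1 = 36
  3*X*Y ↦ 3·6·2·1 = 36
  -3*X*Z ↦ -3·6·1·9 = -162
  -2*Y**2 ↦ -2·1·4·1 = -8
  -2*Y*Z ↦ -2·1·2·9 = -36
  -2*Z**2 ↦ -2·1·1·81 = -162
Sum: F(6, 2, 9) = (36) + (36) + (-162) + (-8) + (-36) + (-162) = -296.
Reducing mod 11: -296 ≡ 1 (mod 11).
Since F(a, b, c) ≡ 1 ≠ 0 (mod 11), P does NOT lie on the curve.


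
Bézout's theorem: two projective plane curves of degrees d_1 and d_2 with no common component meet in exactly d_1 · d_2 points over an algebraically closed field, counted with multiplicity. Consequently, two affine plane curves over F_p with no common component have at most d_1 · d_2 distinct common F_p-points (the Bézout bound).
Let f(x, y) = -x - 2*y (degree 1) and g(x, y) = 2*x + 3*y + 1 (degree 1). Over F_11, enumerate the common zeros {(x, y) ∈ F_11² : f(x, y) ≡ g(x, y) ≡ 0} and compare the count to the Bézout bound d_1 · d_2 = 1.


Common zeros: {(9, 1)}; count = 1; Bézout bound = 1.

deg(f) = 1, deg(g) = 1, so Bézout bound = 1.
Scan x ∈ F_11. For each x, list the y ∈ F_11 with f(x, y) ≡ 0 and those with g(x, y) ≡ 0 (mod 11); the common zeros in that column are the intersection.
  x = 0: f ≡ 0 at y ∈ {0}; g ≡ 0 at y ∈ {7}; common: ∅.
  x = 1: f ≡ 0 at y ∈ {5}; g ≡ 0 at y ∈ {10}; common: ∅.
  x = 2: f ≡ 0 at y ∈ {10}; g ≡ 0 at y ∈ {2}; common: ∅.
  x = 3: f ≡ 0 at y ∈ {4}; g ≡ 0 at y ∈ {5}; common: ∅.
  x = 4: f ≡ 0 at y ∈ {9}; g ≡ 0 at y ∈ {8}; common: ∅.
  x = 5: f ≡ 0 at y ∈ {3}; g ≡ 0 at y ∈ {0}; common: ∅.
  x = 6: f ≡ 0 at y ∈ {8}; g ≡ 0 at y ∈ {3}; common: ∅.
  x = 7: f ≡ 0 at y ∈ {2}; g ≡ 0 at y ∈ {6}; common: ∅.
  x = 8: f ≡ 0 at y ∈ {7}; g ≡ 0 at y ∈ {9}; common: ∅.
  x = 9: f ≡ 0 at y ∈ {1}; g ≡ 0 at y ∈ {1}; common: {1}.
  x = 10: f ≡ 0 at y ∈ {6}; g ≡ 0 at y ∈ {4}; common: ∅.
Collecting: common zeros = {(9, 1)}, so the count is 1.
Comparison with the Bézout bound: 1 ≤ 1 = deg(f)·deg(g), as expected for curves with no common component (the bound is attained).


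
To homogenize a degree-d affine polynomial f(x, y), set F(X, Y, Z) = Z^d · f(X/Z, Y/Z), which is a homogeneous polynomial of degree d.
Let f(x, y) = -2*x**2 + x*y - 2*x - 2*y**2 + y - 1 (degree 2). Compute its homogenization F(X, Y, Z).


F(X, Y, Z) = -2*X**2 + X*Y - 2*X*Z - 2*Y**2 + Y*Z - Z**2

deg(f) = 2.
Substitute x = X/Z, y = Y/Z into f, then multiply by Z^2.
  monomial -2·x^2·y^0 ↦ -2·X^2·Y^0·Z^0.
  monomial 1·x^1·y^1 ↦ 1·X^1·Y^1·Z^0.
  monomial -2·x^1·y^0 ↦ -2·X^1·Y^0·Z^1.
  monomial -2·x^0·y^2 ↦ -2·X^0·Y^2·Z^0.
  monomial 1·x^0·y^1 ↦ 1·X^0·Y^1·Z^1.
  monomial -1·x^0·y^0 ↦ -1·X^0·Y^0·Z^2.
Collecting: F(X, Y, Z) = -2*X**2 + X*Y - 2*X*Z - 2*Y**2 + Y*Z - Z**2.


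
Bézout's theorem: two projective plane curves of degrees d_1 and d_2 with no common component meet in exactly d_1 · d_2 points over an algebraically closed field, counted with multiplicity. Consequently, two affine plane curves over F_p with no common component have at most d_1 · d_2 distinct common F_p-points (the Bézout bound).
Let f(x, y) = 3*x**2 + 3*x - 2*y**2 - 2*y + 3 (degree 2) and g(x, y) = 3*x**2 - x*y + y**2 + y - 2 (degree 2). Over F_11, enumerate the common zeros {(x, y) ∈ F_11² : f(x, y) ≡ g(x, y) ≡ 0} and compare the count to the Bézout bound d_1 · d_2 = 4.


Common zeros: ∅; count = 0; Bézout bound = 4.

deg(f) = 2, deg(g) = 2, so Bézout bound = 4.
Scan x ∈ F_11. For each x, list the y ∈ F_11 with f(x, y) ≡ 0 and those with g(x, y) ≡ 0 (mod 11); the common zeros in that column are the intersection.
  x = 0: f ≡ 0 at y ∈ ∅; g ≡ 0 at y ∈ {1, 9}; common: ∅.
  x = 1: f ≡ 0 at y ∈ ∅; g ≡ 0 at y ∈ ∅; common: ∅.
  x = 2: f ≡ 0 at y ∈ ∅; g ≡ 0 at y ∈ {4, 8}; common: ∅.
  x = 3: f ≡ 0 at y ∈ ∅; g ≡ 0 at y ∈ {4, 9}; common: ∅.
  x = 4: f ≡ 0 at y ∈ ∅; g ≡ 0 at y ∈ {1, 2}; common: ∅.
  x = 5: f ≡ 0 at y ∈ {5}; g ≡ 0 at y ∈ ∅; common: ∅.
  x = 6: f ≡ 0 at y ∈ ∅; g ≡ 0 at y ∈ ∅; common: ∅.
  x = 7: f ≡ 0 at y ∈ ∅; g ≡ 0 at y ∈ ∅; common: ∅.
  x = 8: f ≡ 0 at y ∈ ∅; g ≡ 0 at y ∈ {8, 10}; common: ∅.
  x = 9: f ≡ 0 at y ∈ ∅; g ≡ 0 at y ∈ ∅; common: ∅.
  x = 10: f ≡ 0 at y ∈ ∅; g ≡ 0 at y ∈ {10}; common: ∅.
Collecting: common zeros = ∅, so the count is 0.
Comparison with the Bézout bound: 0 ≤ 4 = deg(f)·deg(g), as expected for curves with no common component (the affine F_11-count falls short of the bound because intersections may lie at infinity, over extension fields, or carry multiplicity).


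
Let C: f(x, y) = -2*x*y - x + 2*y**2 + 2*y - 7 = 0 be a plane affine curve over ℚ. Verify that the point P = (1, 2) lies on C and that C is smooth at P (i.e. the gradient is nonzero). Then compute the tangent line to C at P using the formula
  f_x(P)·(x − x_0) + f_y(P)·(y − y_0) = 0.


Tangent line at P: -5*x + 8*y - 11 = 0.

Step 1: f(1, 2) = 0, so P lies on C.
Step 2: partial derivatives
  f_x(x, y) = -2*y - 1, f_y(x, y) = -2*x + 4*y + 2.
  f_x(P) = -5, f_y(P) = 8 (gradient nonzero, so P is smooth).
Step 3: tangent line at P: -5·(x − 1) + 8·(y − 2) = 0.
Expanding: -5*x + 8*y - 11 = 0.


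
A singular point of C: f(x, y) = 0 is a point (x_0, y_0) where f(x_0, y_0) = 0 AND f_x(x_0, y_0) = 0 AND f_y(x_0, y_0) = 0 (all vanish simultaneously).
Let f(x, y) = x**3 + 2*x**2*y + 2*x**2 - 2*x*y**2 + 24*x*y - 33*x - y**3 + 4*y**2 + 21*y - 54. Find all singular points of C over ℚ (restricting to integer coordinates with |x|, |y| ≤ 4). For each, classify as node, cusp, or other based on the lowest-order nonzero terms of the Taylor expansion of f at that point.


Singular points: {(-3, 3)}; classification: node.

Compute partial derivatives:
  f_x = 3*x**2 + 4*x*y + 4*x - 2*y**2 + 24*y - 33.
  f_y = 2*x**2 - 4*x*y + 24*x - 3*y**2 + 8*y + 21.
Scan x_0 ∈ {−4, ..., 4}. For each x_0, f_y(x_0, y) is a polynomial in y; find its integer roots y ∈ {−4, ..., 4}, then test f_x and f at those candidates.
  x = -4: f_y(-4, y) = -3*y**2 + 24*y - 43; no integer root y with |y| ≤ 4.
  x = -3: f_y(-3, y) = -3*y**2 + 20*y - 33; vanishes at y ∈ {3}. (-3, 3): f_x = 0, f = 0 — SINGULAR.
  x = -2: f_y(-2, y) = -3*y**2 + 16*y - 19; no integer root y with |y| ≤ 4.
  x = -1: f_y(-1, y) = -3*y**2 + 12*y - 1; no integer root y with |y| ≤ 4.
  x = 0: f_y(0, y) = -3*y**2 + 8*y + 21; no integer root y with |y| ≤ 4.
  x = 1: f_y(1, y) = -3*y**2 + 4*y + 47; no integer root y with |y| ≤ 4.
  x = 2: f_y(2, y) = 77 - 3*y**2; no integer root y with |y| ≤ 4.
  x = 3: f_y(3, y) = -3*y**2 - 4*y + 111; no integer root y with |y| ≤ 4.
  x = 4: f_y(4, y) = -3*y**2 - 8*y + 149; no integer root y with |y| ≤ 4.
Only singular point on the grid: (-3, 3).
Classify: substitute x = -3 + u, y = 3 + v and expand: f = u**3 + 2*u**2*v - u**2 - 2*u*v**2 - v**3 + v**2.
No constant or linear terms (consistent with a singular point). Quadratic part: -u**2 + v**2. Cubic part: u**3 + 2*u**2*v - 2*u*v**2 - v**3.
The quadratic part v**2 - u**2 = (v − u)(v + u) splits into two distinct linear factors, so there are two distinct tangent lines y − 3 = ±(x − -3) — this is a node (ordinary double point).
Classification: node.


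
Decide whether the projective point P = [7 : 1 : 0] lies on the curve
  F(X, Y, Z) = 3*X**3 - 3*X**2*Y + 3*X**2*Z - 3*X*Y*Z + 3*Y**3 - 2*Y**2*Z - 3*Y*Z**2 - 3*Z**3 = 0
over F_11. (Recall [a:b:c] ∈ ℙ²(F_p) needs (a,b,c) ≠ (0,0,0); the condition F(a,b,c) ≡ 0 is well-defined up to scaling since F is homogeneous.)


F(7,1,0) ≡ 5 (mod 11); P is NOT on the curve.

Evaluate F(7, 1, 0) term-by-term (mod 11).
  3*X**3 ↦ 3·343·1·1 = 1029
  -3*X**2*Y ↦ -3·49·1·1 = -147
  3*X**2*Z ↦ 3·49·1·0 = 0
  -3*X*Y*Z ↦ -3·7·1·0 = 0
  3*Y**3 ↦ 3·1·1·1 = 3
  -2*Y**2*Z ↦ -2·1·1·0 = 0
  -3*Y*Z**2 ↦ -3·1·1·0 = 0
  -3*Z**3 ↦ -3·1·1·0 = 0
Sum: F(7, 1, 0) = (1029) + (-147) + (0) + (0) + (3) + (0) + (0) + (0) = 885.
Reducing mod 11: 885 ≡ 5 (mod 11).
Since F(a, b, c) ≡ 5 ≠ 0 (mod 11), P does NOT lie on the curve.


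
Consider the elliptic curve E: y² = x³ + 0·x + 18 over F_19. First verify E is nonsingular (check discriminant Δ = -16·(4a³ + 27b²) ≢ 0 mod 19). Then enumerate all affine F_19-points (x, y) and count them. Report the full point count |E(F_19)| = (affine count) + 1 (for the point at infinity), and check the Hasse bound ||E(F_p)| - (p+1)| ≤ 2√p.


Affine points = {(1, 0), (2, 8), (2, 11), (3, 8), (3, 11), (4, 5), (4, 14), (6, 5), (6, 14), (7, 0), (8, 6), (8, 13), (9, 5), (9, 14), (10, 7), (10, 12), (11, 0), (12, 6), (12, 13), (13, 7), (13, 12), (14, 8), (14, 11), (15, 7), (15, 12), (18, 6), (18, 13)}; affine count = 27; |E(F_19)| = 28.

Discriminant check: Δ ∝ 4a³ + 27b² = 4·0³ + 27·18² = 4·0 + 27·324 ≡ 8 (mod 19). Nonzero ⇒ E is nonsingular.
For each x ∈ F_19, compute rhs = x³ + 0·x + 18 mod 19, then count y ∈ F_19 with y² ≡ rhs.
  x = 0: rhs = 18, matching y values: none (0 points).
  x = 1: rhs = 0, matching y values: 0 (1 points).
  x = 2: rhs = 7, matching y values: 8, 11 (2 points).
  x = 3: rhs = 7, matching y values: 8, 11 (2 points).
  x = 4: rhs = 6, matching y values: 5, 14 (2 points).
  x = 5: rhs = 10, matching y values: none (0 points).
  x = 6: rhs = 6, matching y values: 5, 14 (2 points).
  x = 7: rhs = 0, matching y values: 0 (1 points).
  x = 8: rhs = 17, matching y values: 6, 13 (2 points).
  x = 9: rhs = 6, matching y values: 5, 14 (2 points).
  x = 10: rhs = 11, matching y values: 7, 12 (2 points).
  x = 11: rhs = 0, matching y values: 0 (1 points).
  x = 12: rhs = 17, matching y values: 6, 13 (2 points).
  x = 13: rhs = 11, matching y values: 7, 12 (2 points).
  x = 14: rhs = 7, matching y values: 8, 11 (2 points).
  x = 15: rhs = 11, matching y values: 7, 12 (2 points).
  x = 16: rhs = 10, matching y values: none (0 points).
  x = 17: rhs = 10, matching y values: none (0 points).
  x = 18: rhs = 17, matching y values: 6, 13 (2 points).
Total affine count: 27.
Full point count |E(F_19)| = 27 + 1 = 28.
Hasse bound: |28 − (19+1)| = |8| = 8 ≤ 2√19 ≈ 8.7178 ✓.


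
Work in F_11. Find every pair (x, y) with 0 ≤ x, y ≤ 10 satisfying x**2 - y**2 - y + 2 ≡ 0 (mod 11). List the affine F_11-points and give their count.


Affine F_11-points: {(0, 1), (0, 9), (2, 2), (2, 8), (3, 0), (3, 10), (8, 0), (8, 10), (9, 2), (9, 8)}; count = 10.

For each of the 121 pairs (x, y) ∈ F_11², evaluate f(x, y) mod 11. Record the zeros.
  x = 0: [0↦2, 1↦0, 2↦7, 3↦1, 4↦4, 5↦5, 6↦4, 7↦1, 8↦7, 9↦0, 10↦2]  zeros at y ∈ {1, 9}
  x = 1: [0↦3, 1↦1, 2↦8, 3↦2, 4↦5, 5↦6, 6↦5, 7↦2, 8↦8, 9↦1, 10↦3]  zeros at y ∈ ∅
  x = 2: [0↦6, 1↦4, 2↦0, 3↦5, 4↦8, 5↦9, 6↦8, 7↦5, 8↦0, 9↦4, 10↦6]  zeros at y ∈ {2, 8}
  x = 3: [0↦0, 1↦9, 2↦5, 3↦10, 4↦2, 5↦3, 6↦2, 7↦10, 8↦5, 9↦9, 10↦0]  zeros at y ∈ {0, 10}
  x = 4: [0↦7, 1↦5, 2↦1, 3↦6, 4↦9, 5↦10, 6↦9, 7↦6, 8↦1, 9↦5, 10↦7]  zeros at y ∈ ∅
  x = 5: [0↦5, 1↦3, 2↦10, 3↦4, 4↦7, 5↦8, 6↦7, 7↦4, 8↦10, 9↦3, 10↦5]  zeros at y ∈ ∅
  x = 6: [0↦5, 1↦3, 2↦10, 3↦4, 4↦7, 5↦8, 6↦7, 7↦4, 8↦10, 9↦3, 10↦5]  zeros at y ∈ ∅
  x = 7: [0↦7, 1↦5, 2↦1, 3↦6, 4↦9, 5↦10, 6↦9, 7↦6, 8↦1, 9↦5, 10↦7]  zeros at y ∈ ∅
  x = 8: [0↦0, 1↦9, 2↦5, 3↦10, 4↦2, 5↦3, 6↦2, 7↦10, 8↦5, 9↦9, 10↦0]  zeros at y ∈ {0, 10}
  x = 9: [0↦6, 1↦4, 2↦0, 3↦5, 4↦8, 5↦9, 6↦8, 7↦5, 8↦0, 9↦4, 10↦6]  zeros at y ∈ {2, 8}
  x = 10: [0↦3, 1↦1, 2↦8, 3↦2, 4↦5, 5↦6, 6↦5, 7↦2, 8↦8, 9↦1, 10↦3]  zeros at y ∈ ∅
Collecting zeros: affine points = {(0, 1), (0, 9), (2, 2), (2, 8), (3, 0), (3, 10), (8, 0), (8, 10), (9, 2), (9, 8)}.
Total count |C(F_11)_aff| = 10.


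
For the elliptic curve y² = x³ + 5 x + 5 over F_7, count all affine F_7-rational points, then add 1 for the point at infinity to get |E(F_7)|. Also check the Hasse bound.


Affine points = {(1, 2), (1, 5), (2, 3), (2, 4), (5, 1), (5, 6)}; affine count = 6; |E(F_7)| = 7.

Discriminant check: Δ ∝ 4a³ + 27b² = 4·5³ + 27·5² = 4·125 + 27·25 ≡ 6 (mod 7). Nonzero ⇒ E is nonsingular.
For each x ∈ F_7, compute rhs = x³ + 5·x + 5 mod 7, then count y ∈ F_7 with y² ≡ rhs.
  x = 0: rhs = 5, matching y values: none (0 points).
  x = 1: rhs = 4, matching y values: 2, 5 (2 points).
  x = 2: rhs = 2, matching y values: 3, 4 (2 points).
  x = 3: rhs = 5, matching y values: none (0 points).
  x = 4: rhs = 5, matching y values: none (0 points).
  x = 5: rhs = 1, matching y values: 1, 6 (2 points).
  x = 6: rhs = 6, matching y values: none (0 points).
Total affine count: 6.
Full point count |E(F_7)| = 6 + 1 = 7.
Hasse bound: |7 − (7+1)| = |-1| = 1 ≤ 2√7 ≈ 5.2915 ✓.


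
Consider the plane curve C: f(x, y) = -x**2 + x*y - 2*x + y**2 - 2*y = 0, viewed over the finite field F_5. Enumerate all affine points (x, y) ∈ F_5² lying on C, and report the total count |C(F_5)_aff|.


Affine F_5-points: {(0, 0), (0, 2), (3, 0), (3, 4), (4, 4)}; count = 5.

For each of the 25 pairs (x, y) ∈ F_5², evaluate f(x, y) mod 5. Record the zeros.
  x = 0: [0↦0, 1↦4, 2↦0, 3↦3, 4↦3]  zeros at y ∈ {0, 2}
  x = 1: [0↦2, 1↦2, 2↦4, 3↦3, 4↦4]  zeros at y ∈ ∅
  x = 2: [0↦2, 1↦3, 2↦1, 3↦1, 4↦3]  zeros at y ∈ ∅
  x = 3: [0↦0, 1↦2, 2↦1, 3↦2, 4↦0]  zeros at y ∈ {0, 4}
  x = 4: [0↦1, 1↦4, 2↦4, 3↦1, 4↦0]  zeros at y ∈ {4}
Collecting zeros: affine points = {(0, 0), (0, 2), (3, 0), (3, 4), (4, 4)}.
Total count |C(F_5)_aff| = 5.


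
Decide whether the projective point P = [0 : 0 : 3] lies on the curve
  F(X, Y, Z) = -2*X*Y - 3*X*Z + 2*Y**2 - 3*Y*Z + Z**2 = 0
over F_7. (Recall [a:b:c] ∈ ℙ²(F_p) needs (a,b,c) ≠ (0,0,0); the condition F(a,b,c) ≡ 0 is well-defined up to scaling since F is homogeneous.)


F(0,0,3) ≡ 2 (mod 7); P is NOT on the curve.

Evaluate F(0, 0, 3) term-by-term (mod 7).
  -2*X*Y ↦ -2·0·0·1 = 0
  -3*X*Z ↦ -3·0·1·3 = 0
  2*Y**2 ↦ 2·1·0·1 = 0
  -3*Y*Z ↦ -3·1·0·3 = 0
  Z**2 ↦ 1·1·1·9 = 9
Sum: F(0, 0, 3) = (0) + (0) + (0) + (0) + (9) = 9.
Reducing mod 7: 9 ≡ 2 (mod 7).
Since F(a, b, c) ≡ 2 ≠ 0 (mod 7), P does NOT lie on the curve.


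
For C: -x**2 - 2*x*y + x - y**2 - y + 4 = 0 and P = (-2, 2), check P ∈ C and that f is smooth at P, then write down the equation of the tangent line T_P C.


Tangent line at P: x - y + 4 = 0.

Step 1: f(-2, 2) = 0, so P lies on C.
Step 2: partial derivatives
  f_x(x, y) = -2*x - 2*y + 1, f_y(x, y) = -2*x - 2*y - 1.
  f_x(P) = 1, f_y(P) = -1 (gradient nonzero, so P is smooth).
Step 3: tangent line at P: 1·(x − -2) + -1·(y − 2) = 0.
Expanding: x - y + 4 = 0.


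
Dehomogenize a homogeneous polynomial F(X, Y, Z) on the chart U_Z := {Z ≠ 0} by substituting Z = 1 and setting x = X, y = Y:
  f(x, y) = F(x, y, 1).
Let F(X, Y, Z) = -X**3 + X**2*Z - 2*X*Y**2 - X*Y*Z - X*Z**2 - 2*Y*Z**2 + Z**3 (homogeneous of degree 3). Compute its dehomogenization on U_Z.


f(x, y) = -x**3 + x**2 - 2*x*y**2 - x*y - x - 2*y + 1

On U_Z we set Z = 1. Each monomial c·X^i·Y^j·Z^k in F becomes c·x^i·y^j·1^k = c·x^i·y^j.
Substituting Z = 1: F(X, Y, 1) = -x**3 + x**2 - 2*x*y**2 - x*y - x - 2*y + 1.
Note: deg(f) ≤ deg(F) = 3; strict inequality happens when F is divisible by Z (lost terms).


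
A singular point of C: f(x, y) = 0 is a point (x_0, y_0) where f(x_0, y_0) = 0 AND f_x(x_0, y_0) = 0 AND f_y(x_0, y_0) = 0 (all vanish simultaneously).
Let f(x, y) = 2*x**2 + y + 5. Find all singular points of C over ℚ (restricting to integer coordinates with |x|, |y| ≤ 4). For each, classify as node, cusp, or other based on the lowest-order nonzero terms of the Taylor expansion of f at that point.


No singular points in the scanned grid; C is smooth there.

Compute partial derivatives:
  f_x = 4*x.
  f_y = 1.
f_y = 1 is a nonzero constant, so f_y never vanishes: no point (x, y) can satisfy f = f_x = f_y = 0. In particular no (x, y) ∈ {−4, ..., 4}² is singular; the curve is smooth.


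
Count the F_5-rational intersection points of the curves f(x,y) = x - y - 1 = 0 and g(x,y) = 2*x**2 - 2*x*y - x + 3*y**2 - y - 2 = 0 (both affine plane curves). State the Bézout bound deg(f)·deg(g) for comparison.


Common zeros: ∅; count = 0; Bézout bound = 2.

deg(f) = 1, deg(g) = 2, so Bézout bound = 2.
Scan x ∈ F_5. For each x, list the y ∈ F_5 with f(x, y) ≡ 0 and those with g(x, y) ≡ 0 (mod 5); the common zeros in that column are the intersection.
  x = 0: f ≡ 0 at y ∈ {4}; g ≡ 0 at y ∈ {1}; common: ∅.
  x = 1: f ≡ 0 at y ∈ {0}; g ≡ 0 at y ∈ {2, 4}; common: ∅.
  x = 2: f ≡ 0 at y ∈ {1}; g ≡ 0 at y ∈ ∅; common: ∅.
  x = 3: f ≡ 0 at y ∈ {2}; g ≡ 0 at y ∈ ∅; common: ∅.
  x = 4: f ≡ 0 at y ∈ {3}; g ≡ 0 at y ∈ {1, 2}; common: ∅.
Collecting: common zeros = ∅, so the count is 0.
Comparison with the Bézout bound: 0 ≤ 2 = deg(f)·deg(g), as expected for curves with no common component (the affine F_5-count falls short of the bound because intersections may lie at infinity, over extension fields, or carry multiplicity).


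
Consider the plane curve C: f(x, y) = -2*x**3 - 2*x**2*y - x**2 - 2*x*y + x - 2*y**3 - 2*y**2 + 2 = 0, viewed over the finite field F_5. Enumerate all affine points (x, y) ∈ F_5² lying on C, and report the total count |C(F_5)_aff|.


Affine F_5-points: {(0, 3), (1, 0), (3, 2), (4, 3)}; count = 4.

For each of the 25 pairs (x, y) ∈ F_5², evaluate f(x, y) mod 5. Record the zeros.
  x = 0: [0↦2, 1↦3, 2↦3, 3↦0, 4↦2]  zeros at y ∈ {3}
  x = 1: [0↦0, 1↦2, 2↦3, 3↦1, 4↦4]  zeros at y ∈ {0}
  x = 2: [0↦4, 1↦3, 2↦1, 3↦1, 4↦1]  zeros at y ∈ ∅
  x = 3: [0↦2, 1↦4, 2↦0, 3↦3, 4↦1]  zeros at y ∈ {2}
  x = 4: [0↦2, 1↦3, 2↦3, 3↦0, 4↦2]  zeros at y ∈ {3}
Collecting zeros: affine points = {(0, 3), (1, 0), (3, 2), (4, 3)}.
Total count |C(F_5)_aff| = 4.


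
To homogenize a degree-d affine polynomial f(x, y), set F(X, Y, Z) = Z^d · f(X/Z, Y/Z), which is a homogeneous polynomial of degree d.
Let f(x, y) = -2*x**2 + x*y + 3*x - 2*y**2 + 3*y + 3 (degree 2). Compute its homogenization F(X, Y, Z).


F(X, Y, Z) = -2*X**2 + X*Y + 3*X*Z - 2*Y**2 + 3*Y*Z + 3*Z**2

deg(f) = 2.
Substitute x = X/Z, y = Y/Z into f, then multiply by Z^2.
  monomial -2·x^2·y^0 ↦ -2·X^2·Y^0·Z^0.
  monomial 1·x^1·y^1 ↦ 1·X^1·Y^1·Z^0.
  monomial 3·x^1·y^0 ↦ 3·X^1·Y^0·Z^1.
  monomial -2·x^0·y^2 ↦ -2·X^0·Y^2·Z^0.
  monomial 3·x^0·y^1 ↦ 3·X^0·Y^1·Z^1.
  monomial 3·x^0·y^0 ↦ 3·X^0·Y^0·Z^2.
Collecting: F(X, Y, Z) = -2*X**2 + X*Y + 3*X*Z - 2*Y**2 + 3*Y*Z + 3*Z**2.


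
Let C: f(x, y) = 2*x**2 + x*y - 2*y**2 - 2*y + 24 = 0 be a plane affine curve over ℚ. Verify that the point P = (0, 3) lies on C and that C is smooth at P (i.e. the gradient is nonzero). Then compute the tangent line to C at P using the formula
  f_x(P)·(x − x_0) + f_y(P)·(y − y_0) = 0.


Tangent line at P: 3*x - 14*y + 42 = 0.

Step 1: f(0, 3) = 0, so P lies on C.
Step 2: partial derivatives
  f_x(x, y) = 4*x + y, f_y(x, y) = x - 4*y - 2.
  f_x(P) = 3, f_y(P) = -14 (gradient nonzero, so P is smooth).
Step 3: tangent line at P: 3·(x − 0) + -14·(y − 3) = 0.
Expanding: 3*x - 14*y + 42 = 0.


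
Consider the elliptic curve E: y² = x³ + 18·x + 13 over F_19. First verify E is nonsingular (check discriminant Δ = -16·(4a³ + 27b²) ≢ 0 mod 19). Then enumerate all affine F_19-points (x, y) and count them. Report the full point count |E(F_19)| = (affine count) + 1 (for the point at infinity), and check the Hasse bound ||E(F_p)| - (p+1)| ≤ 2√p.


Affine points = {(2, 0), (4, 4), (4, 15), (5, 0), (7, 8), (7, 11), (8, 2), (8, 17), (9, 7), (9, 12), (12, 0), (14, 8), (14, 11), (17, 8), (17, 11)}; affine count = 15; |E(F_19)| = 16.

Discriminant check: Δ ∝ 4a³ + 27b² = 4·18³ + 27·13² = 4·5832 + 27·169 ≡ 18 (mod 19). Nonzero ⇒ E is nonsingular.
For each x ∈ F_19, compute rhs = x³ + 18·x + 13 mod 19, then count y ∈ F_19 with y² ≡ rhs.
  x = 0: rhs = 13, matching y values: none (0 points).
  x = 1: rhs = 13, matching y values: none (0 points).
  x = 2: rhs = 0, matching y values: 0 (1 points).
  x = 3: rhs = 18, matching y values: none (0 points).
  x = 4: rhs = 16, matching y values: 4, 15 (2 points).
  x = 5: rhs = 0, matching y values: 0 (1 points).
  x = 6: rhs = 14, matching y values: none (0 points).
  x = 7: rhs = 7, matching y values: 8, 11 (2 points).
  x = 8: rhs = 4, matching y values: 2, 17 (2 points).
  x = 9: rhs = 11, matching y values: 7, 12 (2 points).
  x = 10: rhs = 15, matching y values: none (0 points).
  x = 11: rhs = 3, matching y values: none (0 points).
  x = 12: rhs = 0, matching y values: 0 (1 points).
  x = 13: rhs = 12, matching y values: none (0 points).
  x = 14: rhs = 7, matching y values: 8, 11 (2 points).
  x = 15: rhs = 10, matching y values: none (0 points).
  x = 16: rhs = 8, matching y values: none (0 points).
  x = 17: rhs = 7, matching y values: 8, 11 (2 points).
  x = 18: rhs = 13, matching y values: none (0 points).
Total affine count: 15.
Full point count |E(F_19)| = 15 + 1 = 16.
Hasse bound: |16 − (19+1)| = |-4| = 4 ≤ 2√19 ≈ 8.7178 ✓.


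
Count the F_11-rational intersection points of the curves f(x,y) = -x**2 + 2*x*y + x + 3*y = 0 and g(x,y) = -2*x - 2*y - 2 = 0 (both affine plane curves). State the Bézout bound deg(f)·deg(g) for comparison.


Common zeros: ∅; count = 0; Bézout bound = 2.

deg(f) = 2, deg(g) = 1, so Bézout bound = 2.
Scan x ∈ F_11. For each x, list the y ∈ F_11 with f(x, y) ≡ 0 and those with g(x, y) ≡ 0 (mod 11); the common zeros in that column are the intersection.
  x = 0: f ≡ 0 at y ∈ {0}; g ≡ 0 at y ∈ {10}; common: ∅.
  x = 1: f ≡ 0 at y ∈ {0}; g ≡ 0 at y ∈ {9}; common: ∅.
  x = 2: f ≡ 0 at y ∈ {5}; g ≡ 0 at y ∈ {8}; common: ∅.
  x = 3: f ≡ 0 at y ∈ {8}; g ≡ 0 at y ∈ {7}; common: ∅.
  x = 4: f ≡ 0 at y ∈ ∅; g ≡ 0 at y ∈ {6}; common: ∅.
  x = 5: f ≡ 0 at y ∈ {10}; g ≡ 0 at y ∈ {5}; common: ∅.
  x = 6: f ≡ 0 at y ∈ {2}; g ≡ 0 at y ∈ {4}; common: ∅.
  x = 7: f ≡ 0 at y ∈ {7}; g ≡ 0 at y ∈ {3}; common: ∅.
  x = 8: f ≡ 0 at y ∈ {7}; g ≡ 0 at y ∈ {2}; common: ∅.
  x = 9: f ≡ 0 at y ∈ {5}; g ≡ 0 at y ∈ {1}; common: ∅.
  x = 10: f ≡ 0 at y ∈ {2}; g ≡ 0 at y ∈ {0}; common: ∅.
Collecting: common zeros = ∅, so the count is 0.
Comparison with the Bézout bound: 0 ≤ 2 = deg(f)·deg(g), as expected for curves with no common component (the affine F_11-count falls short of the bound because intersections may lie at infinity, over extension fields, or carry multiplicity).


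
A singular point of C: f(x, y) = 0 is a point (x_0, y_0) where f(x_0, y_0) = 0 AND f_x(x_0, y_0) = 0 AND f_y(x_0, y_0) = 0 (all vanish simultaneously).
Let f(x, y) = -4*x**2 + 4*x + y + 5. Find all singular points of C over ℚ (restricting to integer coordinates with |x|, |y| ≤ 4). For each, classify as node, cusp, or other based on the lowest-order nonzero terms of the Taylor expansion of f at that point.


No singular points in the scanned grid; C is smooth there.

Compute partial derivatives:
  f_x = 4 - 8*x.
  f_y = 1.
f_y = 1 is a nonzero constant, so f_y never vanishes: no point (x, y) can satisfy f = f_x = f_y = 0. In particular no (x, y) ∈ {−4, ..., 4}² is singular; the curve is smooth.


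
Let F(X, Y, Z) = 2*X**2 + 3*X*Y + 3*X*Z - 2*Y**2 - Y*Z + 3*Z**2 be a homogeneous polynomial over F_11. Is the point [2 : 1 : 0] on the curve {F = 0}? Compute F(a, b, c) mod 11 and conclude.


F(2,1,0) ≡ 1 (mod 11); P is NOT on the curve.

Evaluate F(2, 1, 0) term-by-term (mod 11).
  2*X**2 ↦ 2·4·1·1 = 8
  3*X*Y ↦ 3·2·1·1 = 6
  3*X*Z ↦ 3·2·1·0 = 0
  -2*Y**2 ↦ -2·1·1·1 = -2
  -Y*Z ↦ -1·1·1·0 = 0
  3*Z**2 ↦ 3·1·1·0 = 0
Sum: F(2, 1, 0) = (8) + (6) + (0) + (-2) + (0) + (0) = 12.
Reducing mod 11: 12 ≡ 1 (mod 11).
Since F(a, b, c) ≡ 1 ≠ 0 (mod 11), P does NOT lie on the curve.


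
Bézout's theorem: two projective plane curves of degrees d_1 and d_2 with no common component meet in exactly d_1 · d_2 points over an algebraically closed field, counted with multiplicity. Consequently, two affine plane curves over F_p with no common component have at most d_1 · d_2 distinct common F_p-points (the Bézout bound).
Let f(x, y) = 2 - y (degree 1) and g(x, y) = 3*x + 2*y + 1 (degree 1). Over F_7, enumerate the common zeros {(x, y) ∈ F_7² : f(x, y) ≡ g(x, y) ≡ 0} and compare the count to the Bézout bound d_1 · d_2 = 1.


Common zeros: {(3, 2)}; count = 1; Bézout bound = 1.

deg(f) = 1, deg(g) = 1, so Bézout bound = 1.
Scan x ∈ F_7. For each x, list the y ∈ F_7 with f(x, y) ≡ 0 and those with g(x, y) ≡ 0 (mod 7); the common zeros in that column are the intersection.
  x = 0: f ≡ 0 at y ∈ {2}; g ≡ 0 at y ∈ {3}; common: ∅.
  x = 1: f ≡ 0 at y ∈ {2}; g ≡ 0 at y ∈ {5}; common: ∅.
  x = 2: f ≡ 0 at y ∈ {2}; g ≡ 0 at y ∈ {0}; common: ∅.
  x = 3: f ≡ 0 at y ∈ {2}; g ≡ 0 at y ∈ {2}; common: {2}.
  x = 4: f ≡ 0 at y ∈ {2}; g ≡ 0 at y ∈ {4}; common: ∅.
  x = 5: f ≡ 0 at y ∈ {2}; g ≡ 0 at y ∈ {6}; common: ∅.
  x = 6: f ≡ 0 at y ∈ {2}; g ≡ 0 at y ∈ {1}; common: ∅.
Collecting: common zeros = {(3, 2)}, so the count is 1.
Comparison with the Bézout bound: 1 ≤ 1 = deg(f)·deg(g), as expected for curves with no common component (the bound is attained).
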